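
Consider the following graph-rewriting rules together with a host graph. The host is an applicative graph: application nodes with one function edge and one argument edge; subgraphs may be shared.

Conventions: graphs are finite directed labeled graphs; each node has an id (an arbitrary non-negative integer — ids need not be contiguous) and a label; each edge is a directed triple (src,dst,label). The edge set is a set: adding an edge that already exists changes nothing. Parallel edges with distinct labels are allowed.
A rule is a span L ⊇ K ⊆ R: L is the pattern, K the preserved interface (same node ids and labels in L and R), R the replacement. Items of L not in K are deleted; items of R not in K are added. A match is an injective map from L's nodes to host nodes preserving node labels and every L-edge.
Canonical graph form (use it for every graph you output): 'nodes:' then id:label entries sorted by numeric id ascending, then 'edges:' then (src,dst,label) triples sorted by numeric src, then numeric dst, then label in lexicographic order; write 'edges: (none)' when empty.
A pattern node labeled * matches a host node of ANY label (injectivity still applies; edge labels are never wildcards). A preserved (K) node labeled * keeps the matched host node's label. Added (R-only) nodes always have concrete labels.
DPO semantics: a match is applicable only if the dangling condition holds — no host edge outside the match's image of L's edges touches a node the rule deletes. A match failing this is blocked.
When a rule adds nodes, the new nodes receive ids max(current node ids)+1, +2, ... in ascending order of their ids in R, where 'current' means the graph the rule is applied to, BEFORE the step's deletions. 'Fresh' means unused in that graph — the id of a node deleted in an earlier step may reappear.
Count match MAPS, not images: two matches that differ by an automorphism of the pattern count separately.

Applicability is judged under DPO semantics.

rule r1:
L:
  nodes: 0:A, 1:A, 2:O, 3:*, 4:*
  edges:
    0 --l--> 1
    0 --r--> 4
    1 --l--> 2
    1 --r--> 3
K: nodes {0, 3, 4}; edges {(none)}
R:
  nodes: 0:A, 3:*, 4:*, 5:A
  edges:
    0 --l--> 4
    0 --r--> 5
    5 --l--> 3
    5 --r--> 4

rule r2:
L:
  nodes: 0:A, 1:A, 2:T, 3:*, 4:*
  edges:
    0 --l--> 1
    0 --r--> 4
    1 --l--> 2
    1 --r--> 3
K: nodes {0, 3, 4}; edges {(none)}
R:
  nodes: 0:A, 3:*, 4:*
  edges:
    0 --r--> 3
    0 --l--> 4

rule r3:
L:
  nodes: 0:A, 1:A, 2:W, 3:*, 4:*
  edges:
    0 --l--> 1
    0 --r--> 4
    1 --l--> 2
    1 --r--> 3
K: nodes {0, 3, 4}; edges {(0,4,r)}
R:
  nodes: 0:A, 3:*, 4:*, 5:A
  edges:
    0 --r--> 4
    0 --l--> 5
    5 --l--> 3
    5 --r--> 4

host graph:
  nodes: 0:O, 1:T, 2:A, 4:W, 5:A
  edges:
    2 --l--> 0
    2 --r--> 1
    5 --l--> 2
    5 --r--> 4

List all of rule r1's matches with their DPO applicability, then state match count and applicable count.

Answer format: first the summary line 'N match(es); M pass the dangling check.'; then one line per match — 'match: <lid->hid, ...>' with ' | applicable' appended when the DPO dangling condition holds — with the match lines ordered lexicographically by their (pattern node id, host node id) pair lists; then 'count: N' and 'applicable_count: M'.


1 match(es); 1 pass the dangling check.
match: 0->5, 1->2, 2->0, 3->1, 4->4 | applicable
count: 1
applicable_count: 1


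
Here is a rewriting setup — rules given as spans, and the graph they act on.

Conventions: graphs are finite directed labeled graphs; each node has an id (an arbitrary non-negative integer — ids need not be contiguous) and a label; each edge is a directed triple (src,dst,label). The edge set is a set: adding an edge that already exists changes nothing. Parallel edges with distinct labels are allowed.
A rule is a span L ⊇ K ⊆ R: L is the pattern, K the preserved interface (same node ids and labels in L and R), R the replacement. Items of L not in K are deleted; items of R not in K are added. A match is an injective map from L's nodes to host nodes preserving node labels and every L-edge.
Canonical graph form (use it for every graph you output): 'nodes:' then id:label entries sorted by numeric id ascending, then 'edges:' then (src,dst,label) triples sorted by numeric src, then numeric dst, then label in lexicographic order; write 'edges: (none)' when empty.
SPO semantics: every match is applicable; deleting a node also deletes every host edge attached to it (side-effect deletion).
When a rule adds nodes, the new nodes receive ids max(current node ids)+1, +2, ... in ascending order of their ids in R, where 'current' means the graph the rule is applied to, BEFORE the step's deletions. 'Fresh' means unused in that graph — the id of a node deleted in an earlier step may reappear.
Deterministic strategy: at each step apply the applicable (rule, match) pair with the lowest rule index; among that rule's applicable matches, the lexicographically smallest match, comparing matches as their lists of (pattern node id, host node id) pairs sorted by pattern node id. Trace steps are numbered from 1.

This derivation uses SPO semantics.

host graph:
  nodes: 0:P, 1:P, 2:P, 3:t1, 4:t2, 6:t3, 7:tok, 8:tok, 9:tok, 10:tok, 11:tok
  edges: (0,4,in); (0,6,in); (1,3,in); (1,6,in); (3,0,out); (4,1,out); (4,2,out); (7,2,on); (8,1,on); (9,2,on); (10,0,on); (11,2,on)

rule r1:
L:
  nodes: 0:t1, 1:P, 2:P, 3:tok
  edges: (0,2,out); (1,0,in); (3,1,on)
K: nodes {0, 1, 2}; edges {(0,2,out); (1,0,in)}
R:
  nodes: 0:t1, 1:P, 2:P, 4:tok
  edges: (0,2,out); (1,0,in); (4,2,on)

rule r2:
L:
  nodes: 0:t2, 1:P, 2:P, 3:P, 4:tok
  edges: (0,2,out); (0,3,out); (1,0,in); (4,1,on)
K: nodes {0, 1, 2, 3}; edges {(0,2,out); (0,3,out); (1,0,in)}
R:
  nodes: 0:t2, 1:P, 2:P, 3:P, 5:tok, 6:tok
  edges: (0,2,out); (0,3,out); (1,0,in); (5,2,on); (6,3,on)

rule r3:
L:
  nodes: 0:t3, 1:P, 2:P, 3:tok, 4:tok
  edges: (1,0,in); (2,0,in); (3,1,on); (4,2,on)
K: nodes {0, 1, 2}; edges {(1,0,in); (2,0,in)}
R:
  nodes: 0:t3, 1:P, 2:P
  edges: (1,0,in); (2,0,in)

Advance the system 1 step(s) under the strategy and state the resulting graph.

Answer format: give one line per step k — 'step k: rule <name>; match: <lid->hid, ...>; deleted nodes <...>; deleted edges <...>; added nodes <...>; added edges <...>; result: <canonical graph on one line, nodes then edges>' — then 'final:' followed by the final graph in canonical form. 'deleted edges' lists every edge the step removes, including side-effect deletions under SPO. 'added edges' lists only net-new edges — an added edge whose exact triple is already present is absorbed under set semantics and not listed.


step 1: rule r1; match: 0->3, 1->1, 2->0, 3->8; deleted nodes 8; deleted edges (8,1,on); added nodes 12; added edges (12,0,on); result: nodes: 0:P, 1:P, 2:P, 3:t1, 4:t2, 6:t3, 7:tok, 9:tok, 10:tok, 11:tok, 12:tok edges: (0,4,in); (0,6,in); (1,3,in); (1,6,in); (3,0,out); (4,1,out); (4,2,out); (7,2,on); (9,2,on); (10,0,on); (11,2,on); (12,0,on)
final:
nodes: 0:P, 1:P, 2:P, 3:t1, 4:t2, 6:t3, 7:tok, 9:tok, 10:tok, 11:tok, 12:tok
edges: (0,4,in); (0,6,in); (1,3,in); (1,6,in); (3,0,out); (4,1,out); (4,2,out); (7,2,on); (9,2,on); (10,0,on); (11,2,on); (12,0,on)


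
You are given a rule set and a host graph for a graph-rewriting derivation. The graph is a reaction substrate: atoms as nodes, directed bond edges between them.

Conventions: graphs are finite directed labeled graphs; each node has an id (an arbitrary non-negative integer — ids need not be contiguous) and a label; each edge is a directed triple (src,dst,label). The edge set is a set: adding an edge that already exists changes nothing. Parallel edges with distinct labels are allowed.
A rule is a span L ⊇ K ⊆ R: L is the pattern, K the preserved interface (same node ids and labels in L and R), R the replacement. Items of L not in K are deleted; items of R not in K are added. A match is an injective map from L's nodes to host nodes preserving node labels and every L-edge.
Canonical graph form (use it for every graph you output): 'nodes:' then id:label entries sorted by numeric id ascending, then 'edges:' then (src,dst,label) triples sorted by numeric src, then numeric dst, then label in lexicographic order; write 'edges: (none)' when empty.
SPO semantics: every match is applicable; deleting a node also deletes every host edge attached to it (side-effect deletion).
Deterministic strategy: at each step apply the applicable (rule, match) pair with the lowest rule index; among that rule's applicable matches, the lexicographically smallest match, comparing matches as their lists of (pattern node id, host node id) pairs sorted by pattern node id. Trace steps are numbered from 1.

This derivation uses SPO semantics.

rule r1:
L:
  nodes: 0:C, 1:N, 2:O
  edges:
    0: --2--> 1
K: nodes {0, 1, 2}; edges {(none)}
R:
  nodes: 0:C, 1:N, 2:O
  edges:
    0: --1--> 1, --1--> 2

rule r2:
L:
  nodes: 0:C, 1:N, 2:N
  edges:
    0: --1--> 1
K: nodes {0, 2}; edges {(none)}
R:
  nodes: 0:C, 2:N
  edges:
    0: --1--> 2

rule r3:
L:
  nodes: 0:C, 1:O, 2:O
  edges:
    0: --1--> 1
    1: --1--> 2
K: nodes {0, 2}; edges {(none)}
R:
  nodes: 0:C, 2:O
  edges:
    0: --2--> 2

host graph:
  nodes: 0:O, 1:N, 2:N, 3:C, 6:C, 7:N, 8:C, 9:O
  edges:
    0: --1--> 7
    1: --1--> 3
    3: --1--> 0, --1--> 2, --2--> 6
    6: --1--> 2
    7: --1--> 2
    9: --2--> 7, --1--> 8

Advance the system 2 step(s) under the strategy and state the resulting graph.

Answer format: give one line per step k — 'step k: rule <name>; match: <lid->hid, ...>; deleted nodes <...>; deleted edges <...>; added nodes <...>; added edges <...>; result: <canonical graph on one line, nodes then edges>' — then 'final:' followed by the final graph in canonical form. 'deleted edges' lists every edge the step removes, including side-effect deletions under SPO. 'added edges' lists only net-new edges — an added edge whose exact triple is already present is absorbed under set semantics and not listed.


step 1: rule r2; match: 0->3, 1->2, 2->1; deleted nodes 2; deleted edges (3,2,1); (6,2,1); (7,2,1); added nodes (none); added edges (3,1,1); result: nodes: 0:O, 1:N, 3:C, 6:C, 7:N, 8:C, 9:O edges: (0,7,1); (1,3,1); (3,0,1); (3,1,1); (3,6,2); (9,7,2); (9,8,1)
step 2: rule r2; match: 0->3, 1->1, 2->7; deleted nodes 1; deleted edges (1,3,1); (3,1,1); added nodes (none); added edges (3,7,1); result: nodes: 0:O, 3:C, 6:C, 7:N, 8:C, 9:O edges: (0,7,1); (3,0,1); (3,6,2); (3,7,1); (9,7,2); (9,8,1)
final:
nodes: 0:O, 3:C, 6:C, 7:N, 8:C, 9:O
edges: (0,7,1); (3,0,1); (3,6,2); (3,7,1); (9,7,2); (9,8,1)


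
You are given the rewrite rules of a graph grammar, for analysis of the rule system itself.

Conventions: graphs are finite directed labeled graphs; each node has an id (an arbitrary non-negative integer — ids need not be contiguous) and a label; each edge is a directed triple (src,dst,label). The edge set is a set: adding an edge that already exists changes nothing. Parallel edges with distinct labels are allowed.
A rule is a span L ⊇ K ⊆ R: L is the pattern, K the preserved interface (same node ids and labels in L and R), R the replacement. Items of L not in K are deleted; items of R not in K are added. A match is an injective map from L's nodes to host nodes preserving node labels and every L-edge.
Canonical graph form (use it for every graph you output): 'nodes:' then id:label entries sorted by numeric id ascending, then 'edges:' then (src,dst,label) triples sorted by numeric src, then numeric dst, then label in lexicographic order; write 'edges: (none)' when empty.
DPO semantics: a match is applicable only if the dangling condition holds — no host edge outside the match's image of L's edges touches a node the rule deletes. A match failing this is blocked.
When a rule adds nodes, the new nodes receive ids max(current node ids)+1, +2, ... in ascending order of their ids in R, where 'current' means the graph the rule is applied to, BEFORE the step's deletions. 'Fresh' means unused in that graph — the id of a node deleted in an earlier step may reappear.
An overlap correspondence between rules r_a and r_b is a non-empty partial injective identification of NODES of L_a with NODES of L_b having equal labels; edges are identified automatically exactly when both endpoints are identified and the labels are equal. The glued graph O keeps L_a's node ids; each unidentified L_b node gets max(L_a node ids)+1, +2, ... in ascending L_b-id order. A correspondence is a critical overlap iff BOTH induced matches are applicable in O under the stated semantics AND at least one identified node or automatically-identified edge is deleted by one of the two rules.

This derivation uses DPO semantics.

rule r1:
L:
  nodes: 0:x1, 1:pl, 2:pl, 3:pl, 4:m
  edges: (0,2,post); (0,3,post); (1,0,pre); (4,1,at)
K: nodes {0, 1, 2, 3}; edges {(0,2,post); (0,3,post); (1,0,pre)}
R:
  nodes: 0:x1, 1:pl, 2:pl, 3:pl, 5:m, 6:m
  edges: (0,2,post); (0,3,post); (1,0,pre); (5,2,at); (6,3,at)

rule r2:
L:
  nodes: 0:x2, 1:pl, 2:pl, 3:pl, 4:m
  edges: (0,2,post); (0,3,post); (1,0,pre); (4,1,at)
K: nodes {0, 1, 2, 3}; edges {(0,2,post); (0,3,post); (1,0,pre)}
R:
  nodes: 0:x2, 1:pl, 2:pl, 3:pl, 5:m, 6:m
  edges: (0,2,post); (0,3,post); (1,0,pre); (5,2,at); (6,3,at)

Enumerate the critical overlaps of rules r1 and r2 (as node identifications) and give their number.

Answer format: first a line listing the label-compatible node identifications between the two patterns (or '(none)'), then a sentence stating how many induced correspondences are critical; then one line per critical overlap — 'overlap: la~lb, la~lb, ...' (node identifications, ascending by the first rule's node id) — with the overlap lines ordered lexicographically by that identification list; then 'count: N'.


label-compatible node identifications between L(r1) and L(r2): 1~1, 1~2, 1~3, 2~1, 2~2, 2~3, 3~1, 3~2, 3~3, 4~4
7 of the induced correspondences are critical overlaps of r1 and r2.
overlap: 1~1, 2~2, 3~3, 4~4
overlap: 1~1, 2~2, 4~4
overlap: 1~1, 2~3, 3~2, 4~4
overlap: 1~1, 2~3, 4~4
overlap: 1~1, 3~2, 4~4
overlap: 1~1, 3~3, 4~4
overlap: 1~1, 4~4
count: 7


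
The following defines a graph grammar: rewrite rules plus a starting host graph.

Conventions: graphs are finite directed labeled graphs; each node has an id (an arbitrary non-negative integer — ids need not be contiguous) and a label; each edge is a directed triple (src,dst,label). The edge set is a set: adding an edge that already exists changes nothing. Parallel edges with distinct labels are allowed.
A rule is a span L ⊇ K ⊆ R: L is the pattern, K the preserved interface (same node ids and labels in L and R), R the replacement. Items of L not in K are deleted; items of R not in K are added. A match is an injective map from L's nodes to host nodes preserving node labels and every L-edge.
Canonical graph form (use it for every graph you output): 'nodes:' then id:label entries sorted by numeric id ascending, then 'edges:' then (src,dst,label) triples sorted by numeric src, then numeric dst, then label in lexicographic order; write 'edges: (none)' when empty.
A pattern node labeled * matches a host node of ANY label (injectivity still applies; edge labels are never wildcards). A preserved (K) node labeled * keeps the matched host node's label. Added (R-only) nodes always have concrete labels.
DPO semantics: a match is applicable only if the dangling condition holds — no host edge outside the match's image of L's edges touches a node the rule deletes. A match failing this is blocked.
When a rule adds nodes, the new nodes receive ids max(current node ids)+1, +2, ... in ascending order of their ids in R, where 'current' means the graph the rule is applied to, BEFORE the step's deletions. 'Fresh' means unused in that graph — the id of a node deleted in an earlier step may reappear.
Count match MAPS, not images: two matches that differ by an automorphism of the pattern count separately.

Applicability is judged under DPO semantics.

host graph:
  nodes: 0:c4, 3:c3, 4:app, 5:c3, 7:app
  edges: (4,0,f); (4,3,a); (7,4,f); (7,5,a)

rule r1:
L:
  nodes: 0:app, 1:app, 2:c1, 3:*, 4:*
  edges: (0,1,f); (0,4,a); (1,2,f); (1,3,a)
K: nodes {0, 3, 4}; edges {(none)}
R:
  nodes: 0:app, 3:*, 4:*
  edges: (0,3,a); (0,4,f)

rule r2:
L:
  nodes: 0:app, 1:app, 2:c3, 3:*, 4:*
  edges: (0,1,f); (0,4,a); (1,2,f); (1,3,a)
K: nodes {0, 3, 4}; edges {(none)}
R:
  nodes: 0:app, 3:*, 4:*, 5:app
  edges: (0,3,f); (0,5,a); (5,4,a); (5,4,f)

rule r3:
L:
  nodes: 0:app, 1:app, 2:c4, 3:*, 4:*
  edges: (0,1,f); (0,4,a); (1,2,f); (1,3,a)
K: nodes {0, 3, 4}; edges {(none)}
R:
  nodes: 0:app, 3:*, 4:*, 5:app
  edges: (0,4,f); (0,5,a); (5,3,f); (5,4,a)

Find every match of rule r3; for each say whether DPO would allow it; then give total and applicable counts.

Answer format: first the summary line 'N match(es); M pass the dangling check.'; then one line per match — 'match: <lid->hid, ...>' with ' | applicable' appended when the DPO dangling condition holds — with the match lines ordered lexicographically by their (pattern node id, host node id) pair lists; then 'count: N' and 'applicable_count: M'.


1 match(es); 1 pass the dangling check.
match: 0->7, 1->4, 2->0, 3->3, 4->5 | applicable
count: 1
applicable_count: 1


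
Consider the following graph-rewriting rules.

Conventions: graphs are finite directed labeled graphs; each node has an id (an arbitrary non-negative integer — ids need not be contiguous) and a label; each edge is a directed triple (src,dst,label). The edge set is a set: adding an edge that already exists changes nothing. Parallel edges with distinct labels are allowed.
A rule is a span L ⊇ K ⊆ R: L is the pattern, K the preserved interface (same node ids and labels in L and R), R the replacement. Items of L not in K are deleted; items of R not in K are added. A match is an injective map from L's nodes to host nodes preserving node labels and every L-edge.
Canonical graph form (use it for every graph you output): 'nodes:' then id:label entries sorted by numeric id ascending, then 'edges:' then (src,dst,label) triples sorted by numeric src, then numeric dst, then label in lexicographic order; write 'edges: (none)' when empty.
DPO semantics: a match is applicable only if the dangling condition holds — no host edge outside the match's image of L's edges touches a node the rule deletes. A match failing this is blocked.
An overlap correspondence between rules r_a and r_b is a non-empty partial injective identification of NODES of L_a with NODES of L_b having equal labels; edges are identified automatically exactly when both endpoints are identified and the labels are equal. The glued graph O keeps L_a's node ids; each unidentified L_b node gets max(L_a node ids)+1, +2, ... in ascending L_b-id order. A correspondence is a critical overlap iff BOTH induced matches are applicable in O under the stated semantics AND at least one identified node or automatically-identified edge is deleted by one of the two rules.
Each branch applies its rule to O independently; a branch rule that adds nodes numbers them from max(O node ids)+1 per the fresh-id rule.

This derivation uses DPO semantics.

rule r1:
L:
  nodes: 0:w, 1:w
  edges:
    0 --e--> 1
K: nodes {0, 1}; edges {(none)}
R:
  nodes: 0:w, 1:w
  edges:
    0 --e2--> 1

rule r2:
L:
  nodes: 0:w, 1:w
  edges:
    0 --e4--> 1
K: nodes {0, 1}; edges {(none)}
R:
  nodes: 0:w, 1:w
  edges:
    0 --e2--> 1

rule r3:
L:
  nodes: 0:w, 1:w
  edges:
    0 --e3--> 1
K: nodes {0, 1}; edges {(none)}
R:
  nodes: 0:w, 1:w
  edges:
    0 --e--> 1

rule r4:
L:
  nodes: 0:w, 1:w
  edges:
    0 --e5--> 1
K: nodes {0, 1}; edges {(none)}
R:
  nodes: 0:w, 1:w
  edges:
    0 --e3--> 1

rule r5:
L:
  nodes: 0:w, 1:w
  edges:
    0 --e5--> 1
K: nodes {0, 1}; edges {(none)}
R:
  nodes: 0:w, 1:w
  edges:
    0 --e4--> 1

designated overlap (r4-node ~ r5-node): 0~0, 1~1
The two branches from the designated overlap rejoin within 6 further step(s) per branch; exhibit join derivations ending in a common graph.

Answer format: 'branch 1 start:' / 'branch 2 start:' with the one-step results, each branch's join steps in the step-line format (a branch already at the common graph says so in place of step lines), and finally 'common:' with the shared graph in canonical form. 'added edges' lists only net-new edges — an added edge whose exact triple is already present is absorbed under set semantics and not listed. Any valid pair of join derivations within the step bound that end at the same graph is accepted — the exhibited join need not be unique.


branch 1 start:
nodes: 0:w, 1:w
edges: (0,1,e3)
branch 2 start:
nodes: 0:w, 1:w
edges: (0,1,e4)
branch 1 step 1: rule r3; match: 0->0, 1->1; deleted nodes (none); deleted edges (0,1,e3); added nodes (none); added edges (0,1,e); result: nodes: 0:w, 1:w edges: (0,1,e)
branch 1 step 2: rule r1; match: 0->0, 1->1; deleted nodes (none); deleted edges (0,1,e); added nodes (none); added edges (0,1,e2); result: nodes: 0:w, 1:w edges: (0,1,e2)
branch 2 step 1: rule r2; match: 0->0, 1->1; deleted nodes (none); deleted edges (0,1,e4); added nodes (none); added edges (0,1,e2); result: nodes: 0:w, 1:w edges: (0,1,e2)
common:
nodes: 0:w, 1:w
edges: (0,1,e2)


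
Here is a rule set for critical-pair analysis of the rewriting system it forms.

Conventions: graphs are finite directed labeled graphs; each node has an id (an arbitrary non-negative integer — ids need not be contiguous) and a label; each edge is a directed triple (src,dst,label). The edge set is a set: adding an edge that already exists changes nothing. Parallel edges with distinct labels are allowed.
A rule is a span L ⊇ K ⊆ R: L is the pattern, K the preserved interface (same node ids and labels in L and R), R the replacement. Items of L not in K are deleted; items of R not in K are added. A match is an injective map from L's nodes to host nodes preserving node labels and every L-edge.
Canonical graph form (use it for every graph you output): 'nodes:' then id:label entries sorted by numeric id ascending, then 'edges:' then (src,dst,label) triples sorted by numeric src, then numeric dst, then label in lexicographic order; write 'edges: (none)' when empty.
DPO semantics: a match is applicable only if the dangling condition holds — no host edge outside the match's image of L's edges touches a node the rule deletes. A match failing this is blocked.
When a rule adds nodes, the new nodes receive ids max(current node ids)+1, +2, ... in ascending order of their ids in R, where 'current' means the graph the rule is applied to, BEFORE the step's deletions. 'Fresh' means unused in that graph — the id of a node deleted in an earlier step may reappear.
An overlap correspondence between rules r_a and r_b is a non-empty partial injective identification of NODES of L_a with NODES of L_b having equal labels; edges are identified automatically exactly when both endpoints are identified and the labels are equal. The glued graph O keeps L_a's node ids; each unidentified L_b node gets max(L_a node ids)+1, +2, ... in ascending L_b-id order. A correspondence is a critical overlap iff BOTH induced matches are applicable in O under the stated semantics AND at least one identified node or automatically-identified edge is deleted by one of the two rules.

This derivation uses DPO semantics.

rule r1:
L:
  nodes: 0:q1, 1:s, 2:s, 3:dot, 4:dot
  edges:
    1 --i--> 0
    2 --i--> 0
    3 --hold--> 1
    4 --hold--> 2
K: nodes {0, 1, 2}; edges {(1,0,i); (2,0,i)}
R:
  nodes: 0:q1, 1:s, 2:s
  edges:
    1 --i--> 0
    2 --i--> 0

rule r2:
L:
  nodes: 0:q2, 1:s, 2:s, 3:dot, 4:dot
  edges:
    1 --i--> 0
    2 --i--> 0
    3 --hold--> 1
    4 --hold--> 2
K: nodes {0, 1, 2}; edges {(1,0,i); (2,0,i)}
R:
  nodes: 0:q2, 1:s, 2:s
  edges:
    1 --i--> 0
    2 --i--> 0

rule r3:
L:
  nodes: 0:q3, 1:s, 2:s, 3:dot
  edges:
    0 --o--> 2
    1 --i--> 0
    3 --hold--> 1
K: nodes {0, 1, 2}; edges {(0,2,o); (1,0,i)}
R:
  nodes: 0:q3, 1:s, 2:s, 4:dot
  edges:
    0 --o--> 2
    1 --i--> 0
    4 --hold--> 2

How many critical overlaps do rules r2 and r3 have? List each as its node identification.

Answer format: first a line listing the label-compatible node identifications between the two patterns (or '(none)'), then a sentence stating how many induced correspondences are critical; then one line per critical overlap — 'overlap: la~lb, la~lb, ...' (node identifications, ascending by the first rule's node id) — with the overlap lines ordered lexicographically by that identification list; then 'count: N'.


label-compatible node identifications between L(r2) and L(r3): 1~1, 1~2, 2~1, 2~2, 3~3, 4~3
4 of the induced correspondences are critical overlaps of r2 and r3.
overlap: 1~1, 2~2, 3~3
overlap: 1~1, 3~3
overlap: 1~2, 2~1, 4~3
overlap: 2~1, 4~3
count: 4


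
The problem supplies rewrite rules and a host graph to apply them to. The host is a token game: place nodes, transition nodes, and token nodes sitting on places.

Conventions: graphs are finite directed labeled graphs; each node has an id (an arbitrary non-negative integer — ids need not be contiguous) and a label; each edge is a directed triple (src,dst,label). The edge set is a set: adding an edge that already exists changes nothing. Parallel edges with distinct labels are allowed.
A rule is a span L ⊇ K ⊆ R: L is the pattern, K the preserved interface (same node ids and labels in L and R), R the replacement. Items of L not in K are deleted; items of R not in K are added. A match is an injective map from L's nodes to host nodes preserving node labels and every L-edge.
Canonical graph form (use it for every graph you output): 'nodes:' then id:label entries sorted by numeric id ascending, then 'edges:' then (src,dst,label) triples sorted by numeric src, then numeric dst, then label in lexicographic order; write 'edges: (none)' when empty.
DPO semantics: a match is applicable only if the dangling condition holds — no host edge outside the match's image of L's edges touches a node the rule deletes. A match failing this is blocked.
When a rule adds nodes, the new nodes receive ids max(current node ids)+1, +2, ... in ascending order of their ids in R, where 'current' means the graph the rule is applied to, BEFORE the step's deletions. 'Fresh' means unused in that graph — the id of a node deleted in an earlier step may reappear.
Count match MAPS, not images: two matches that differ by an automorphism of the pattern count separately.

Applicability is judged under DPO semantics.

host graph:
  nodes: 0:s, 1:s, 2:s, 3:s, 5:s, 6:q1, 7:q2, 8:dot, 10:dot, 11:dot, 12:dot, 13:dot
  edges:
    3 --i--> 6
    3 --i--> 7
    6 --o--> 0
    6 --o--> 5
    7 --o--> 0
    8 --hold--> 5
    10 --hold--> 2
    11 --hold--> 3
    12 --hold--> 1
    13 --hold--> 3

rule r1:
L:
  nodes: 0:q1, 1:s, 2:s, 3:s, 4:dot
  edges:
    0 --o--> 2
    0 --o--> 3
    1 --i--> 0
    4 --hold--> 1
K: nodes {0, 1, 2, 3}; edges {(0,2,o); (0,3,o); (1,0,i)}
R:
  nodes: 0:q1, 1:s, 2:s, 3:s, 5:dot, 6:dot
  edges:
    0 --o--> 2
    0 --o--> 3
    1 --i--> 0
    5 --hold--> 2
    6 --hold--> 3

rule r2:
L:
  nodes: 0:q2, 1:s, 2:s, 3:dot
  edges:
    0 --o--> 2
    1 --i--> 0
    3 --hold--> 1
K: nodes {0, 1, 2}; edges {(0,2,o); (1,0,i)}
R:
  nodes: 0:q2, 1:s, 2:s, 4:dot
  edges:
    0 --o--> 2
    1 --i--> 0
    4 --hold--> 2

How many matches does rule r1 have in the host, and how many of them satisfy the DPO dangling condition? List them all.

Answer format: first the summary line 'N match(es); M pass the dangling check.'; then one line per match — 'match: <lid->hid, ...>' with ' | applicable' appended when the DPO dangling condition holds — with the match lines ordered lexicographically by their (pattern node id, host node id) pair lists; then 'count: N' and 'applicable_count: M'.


4 match(es); 4 pass the dangling check.
match: 0->6, 1->3, 2->0, 3->5, 4->11 | applicable
match: 0->6, 1->3, 2->0, 3->5, 4->13 | applicable
match: 0->6, 1->3, 2->5, 3->0, 4->11 | applicable
match: 0->6, 1->3, 2->5, 3->0, 4->13 | applicable
count: 4
applicable_count: 4


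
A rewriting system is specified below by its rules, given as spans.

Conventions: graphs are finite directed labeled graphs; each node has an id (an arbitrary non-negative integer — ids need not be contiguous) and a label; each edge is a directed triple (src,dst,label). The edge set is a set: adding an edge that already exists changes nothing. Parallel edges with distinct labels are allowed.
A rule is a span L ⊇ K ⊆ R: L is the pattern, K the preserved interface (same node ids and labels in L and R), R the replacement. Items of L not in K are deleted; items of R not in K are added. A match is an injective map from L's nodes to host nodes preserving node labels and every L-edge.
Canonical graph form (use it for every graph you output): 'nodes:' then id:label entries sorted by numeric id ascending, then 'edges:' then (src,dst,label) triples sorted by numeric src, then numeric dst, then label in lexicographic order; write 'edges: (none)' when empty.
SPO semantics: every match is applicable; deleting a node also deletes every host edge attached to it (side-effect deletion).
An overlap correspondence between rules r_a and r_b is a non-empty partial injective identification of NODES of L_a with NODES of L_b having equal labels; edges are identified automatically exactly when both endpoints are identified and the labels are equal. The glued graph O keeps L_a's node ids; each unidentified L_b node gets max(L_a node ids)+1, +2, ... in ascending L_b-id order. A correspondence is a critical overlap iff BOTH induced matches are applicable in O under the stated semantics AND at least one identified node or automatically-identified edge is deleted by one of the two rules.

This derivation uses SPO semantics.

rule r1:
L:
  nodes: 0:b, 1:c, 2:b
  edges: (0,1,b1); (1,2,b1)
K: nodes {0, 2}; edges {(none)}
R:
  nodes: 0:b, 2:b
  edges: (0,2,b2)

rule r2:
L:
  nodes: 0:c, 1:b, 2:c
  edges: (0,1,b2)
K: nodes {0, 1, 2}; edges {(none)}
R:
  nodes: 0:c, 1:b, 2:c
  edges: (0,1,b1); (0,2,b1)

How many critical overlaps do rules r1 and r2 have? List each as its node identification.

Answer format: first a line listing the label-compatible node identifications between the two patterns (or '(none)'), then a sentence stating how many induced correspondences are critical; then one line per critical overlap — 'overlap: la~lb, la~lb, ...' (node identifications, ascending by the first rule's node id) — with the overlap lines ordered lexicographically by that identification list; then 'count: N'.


label-compatible node identifications between L(r1) and L(r2): 0~1, 1~0, 1~2, 2~1
6 of the induced correspondences are critical overlaps of r1 and r2.
overlap: 0~1, 1~0
overlap: 0~1, 1~2
overlap: 1~0
overlap: 1~0, 2~1
overlap: 1~2
overlap: 1~2, 2~1
count: 6


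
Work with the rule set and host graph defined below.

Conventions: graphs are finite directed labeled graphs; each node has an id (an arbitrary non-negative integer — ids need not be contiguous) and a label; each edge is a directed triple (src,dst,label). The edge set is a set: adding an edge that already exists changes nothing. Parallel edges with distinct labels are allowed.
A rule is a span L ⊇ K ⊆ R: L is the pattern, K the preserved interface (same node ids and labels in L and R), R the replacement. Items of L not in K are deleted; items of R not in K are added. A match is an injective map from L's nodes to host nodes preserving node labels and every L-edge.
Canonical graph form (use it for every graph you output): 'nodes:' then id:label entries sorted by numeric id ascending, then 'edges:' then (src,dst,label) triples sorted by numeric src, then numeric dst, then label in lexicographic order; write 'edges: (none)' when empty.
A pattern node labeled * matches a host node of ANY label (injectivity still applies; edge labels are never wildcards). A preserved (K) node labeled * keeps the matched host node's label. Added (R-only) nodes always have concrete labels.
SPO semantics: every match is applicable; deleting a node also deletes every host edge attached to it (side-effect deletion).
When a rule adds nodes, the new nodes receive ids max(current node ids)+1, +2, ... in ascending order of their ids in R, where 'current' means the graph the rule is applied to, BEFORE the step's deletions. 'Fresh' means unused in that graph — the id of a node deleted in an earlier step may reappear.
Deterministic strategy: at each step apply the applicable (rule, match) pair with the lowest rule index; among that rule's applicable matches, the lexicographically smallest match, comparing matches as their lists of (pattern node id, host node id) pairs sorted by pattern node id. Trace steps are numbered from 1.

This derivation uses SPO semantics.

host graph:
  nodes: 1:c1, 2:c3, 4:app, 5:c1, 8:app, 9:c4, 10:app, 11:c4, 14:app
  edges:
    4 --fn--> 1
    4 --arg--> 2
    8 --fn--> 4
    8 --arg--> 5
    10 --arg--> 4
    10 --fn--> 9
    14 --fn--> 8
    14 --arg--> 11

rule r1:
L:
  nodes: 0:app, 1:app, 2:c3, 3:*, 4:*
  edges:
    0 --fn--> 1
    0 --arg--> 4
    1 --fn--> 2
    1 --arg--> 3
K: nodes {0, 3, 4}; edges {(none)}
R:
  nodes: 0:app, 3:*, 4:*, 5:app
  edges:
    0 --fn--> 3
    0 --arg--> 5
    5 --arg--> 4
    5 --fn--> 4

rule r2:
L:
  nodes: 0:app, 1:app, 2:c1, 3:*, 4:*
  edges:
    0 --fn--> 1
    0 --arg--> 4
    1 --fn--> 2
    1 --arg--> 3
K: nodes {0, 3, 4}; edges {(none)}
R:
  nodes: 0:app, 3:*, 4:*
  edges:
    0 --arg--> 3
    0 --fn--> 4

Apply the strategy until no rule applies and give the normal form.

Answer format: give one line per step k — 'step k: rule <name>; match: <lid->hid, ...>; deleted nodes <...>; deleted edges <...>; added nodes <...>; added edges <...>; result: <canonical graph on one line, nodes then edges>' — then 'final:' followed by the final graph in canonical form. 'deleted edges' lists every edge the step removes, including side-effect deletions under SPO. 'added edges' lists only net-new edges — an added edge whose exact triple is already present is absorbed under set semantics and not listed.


step 1: rule r2; match: 0->8, 1->4, 2->1, 3->2, 4->5; deleted nodes 1, 4; deleted edges (4,1,fn); (4,2,arg); (8,4,fn); (8,5,arg); (10,4,arg); added nodes (none); added edges (8,2,arg); (8,5,fn); result: nodes: 2:c3, 5:c1, 8:app, 9:c4, 10:app, 11:c4, 14:app edges: (8,2,arg); (8,5,fn); (10,9,fn); (14,8,fn); (14,11,arg)
step 2: rule r2; match: 0->14, 1->8, 2->5, 3->2, 4->11; deleted nodes 5, 8; deleted edges (8,2,arg); (8,5,fn); (14,8,fn); (14,11,arg); added nodes (none); added edges (14,2,arg); (14,11,fn); result: nodes: 2:c3, 9:c4, 10:app, 11:c4, 14:app edges: (10,9,fn); (14,2,arg); (14,11,fn)
final:
nodes: 2:c3, 9:c4, 10:app, 11:c4, 14:app
edges: (10,9,fn); (14,2,arg); (14,11,fn)


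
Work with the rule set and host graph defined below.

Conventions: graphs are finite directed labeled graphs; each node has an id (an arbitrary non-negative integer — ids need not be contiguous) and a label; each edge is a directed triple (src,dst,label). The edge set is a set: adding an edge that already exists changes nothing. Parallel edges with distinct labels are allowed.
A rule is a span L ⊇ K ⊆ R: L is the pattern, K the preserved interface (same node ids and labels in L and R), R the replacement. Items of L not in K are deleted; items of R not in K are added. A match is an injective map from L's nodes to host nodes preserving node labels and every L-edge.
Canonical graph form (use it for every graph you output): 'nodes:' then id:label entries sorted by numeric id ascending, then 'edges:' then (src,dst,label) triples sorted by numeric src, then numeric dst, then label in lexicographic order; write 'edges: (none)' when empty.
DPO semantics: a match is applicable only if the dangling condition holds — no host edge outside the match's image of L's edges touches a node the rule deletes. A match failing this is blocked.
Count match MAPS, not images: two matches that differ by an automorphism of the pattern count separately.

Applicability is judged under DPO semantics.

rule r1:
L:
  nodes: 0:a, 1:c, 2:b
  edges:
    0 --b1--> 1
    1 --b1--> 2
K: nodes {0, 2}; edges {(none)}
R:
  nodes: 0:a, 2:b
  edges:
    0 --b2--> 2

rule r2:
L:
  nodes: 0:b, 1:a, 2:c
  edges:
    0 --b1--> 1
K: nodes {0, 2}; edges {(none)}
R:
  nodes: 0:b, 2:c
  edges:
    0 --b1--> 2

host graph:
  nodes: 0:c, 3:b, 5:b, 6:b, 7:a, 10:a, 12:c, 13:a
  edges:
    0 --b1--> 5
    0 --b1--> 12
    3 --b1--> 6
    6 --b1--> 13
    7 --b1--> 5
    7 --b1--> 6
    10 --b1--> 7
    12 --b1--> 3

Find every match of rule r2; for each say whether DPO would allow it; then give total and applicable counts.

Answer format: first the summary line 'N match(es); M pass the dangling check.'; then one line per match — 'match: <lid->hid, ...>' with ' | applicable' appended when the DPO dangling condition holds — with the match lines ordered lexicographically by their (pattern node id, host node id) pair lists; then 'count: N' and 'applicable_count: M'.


2 match(es); 2 pass the dangling check.
match: 0->6, 1->13, 2->0 | applicable
match: 0->6, 1->13, 2->12 | applicable
count: 2
applicable_count: 2


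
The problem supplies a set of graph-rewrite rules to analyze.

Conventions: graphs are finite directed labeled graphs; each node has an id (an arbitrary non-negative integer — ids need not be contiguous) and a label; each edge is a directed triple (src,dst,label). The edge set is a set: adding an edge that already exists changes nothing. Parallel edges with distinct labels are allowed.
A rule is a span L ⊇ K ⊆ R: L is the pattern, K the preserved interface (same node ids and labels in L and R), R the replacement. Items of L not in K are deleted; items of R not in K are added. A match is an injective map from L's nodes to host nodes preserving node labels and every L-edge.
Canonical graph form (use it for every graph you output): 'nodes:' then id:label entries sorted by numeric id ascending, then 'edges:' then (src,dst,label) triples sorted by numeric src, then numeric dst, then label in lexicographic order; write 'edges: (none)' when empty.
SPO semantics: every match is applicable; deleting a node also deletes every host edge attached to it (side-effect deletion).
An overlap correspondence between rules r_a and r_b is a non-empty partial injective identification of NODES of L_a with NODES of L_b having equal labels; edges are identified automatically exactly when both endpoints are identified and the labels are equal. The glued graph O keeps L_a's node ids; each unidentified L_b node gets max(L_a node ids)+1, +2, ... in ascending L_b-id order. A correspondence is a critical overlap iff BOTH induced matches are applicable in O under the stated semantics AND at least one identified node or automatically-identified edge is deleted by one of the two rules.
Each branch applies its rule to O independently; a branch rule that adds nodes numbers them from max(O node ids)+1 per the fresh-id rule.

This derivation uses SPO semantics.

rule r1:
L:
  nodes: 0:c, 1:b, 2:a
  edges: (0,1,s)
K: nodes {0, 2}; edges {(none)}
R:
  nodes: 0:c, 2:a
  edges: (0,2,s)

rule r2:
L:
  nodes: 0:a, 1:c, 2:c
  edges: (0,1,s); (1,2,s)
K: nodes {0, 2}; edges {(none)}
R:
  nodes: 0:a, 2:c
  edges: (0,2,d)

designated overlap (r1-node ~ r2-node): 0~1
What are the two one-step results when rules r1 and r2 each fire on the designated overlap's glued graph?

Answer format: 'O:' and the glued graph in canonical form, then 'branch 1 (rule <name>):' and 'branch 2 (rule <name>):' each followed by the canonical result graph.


O:
nodes: 0:c, 1:b, 2:a, 3:a, 4:c
edges: (0,1,s); (0,4,s); (3,0,s)
branch 1 (rule r1):
nodes: 0:c, 2:a, 3:a, 4:c
edges: (0,2,s); (0,4,s); (3,0,s)
branch 2 (rule r2):
nodes: 1:b, 2:a, 3:a, 4:c
edges: (3,4,d)


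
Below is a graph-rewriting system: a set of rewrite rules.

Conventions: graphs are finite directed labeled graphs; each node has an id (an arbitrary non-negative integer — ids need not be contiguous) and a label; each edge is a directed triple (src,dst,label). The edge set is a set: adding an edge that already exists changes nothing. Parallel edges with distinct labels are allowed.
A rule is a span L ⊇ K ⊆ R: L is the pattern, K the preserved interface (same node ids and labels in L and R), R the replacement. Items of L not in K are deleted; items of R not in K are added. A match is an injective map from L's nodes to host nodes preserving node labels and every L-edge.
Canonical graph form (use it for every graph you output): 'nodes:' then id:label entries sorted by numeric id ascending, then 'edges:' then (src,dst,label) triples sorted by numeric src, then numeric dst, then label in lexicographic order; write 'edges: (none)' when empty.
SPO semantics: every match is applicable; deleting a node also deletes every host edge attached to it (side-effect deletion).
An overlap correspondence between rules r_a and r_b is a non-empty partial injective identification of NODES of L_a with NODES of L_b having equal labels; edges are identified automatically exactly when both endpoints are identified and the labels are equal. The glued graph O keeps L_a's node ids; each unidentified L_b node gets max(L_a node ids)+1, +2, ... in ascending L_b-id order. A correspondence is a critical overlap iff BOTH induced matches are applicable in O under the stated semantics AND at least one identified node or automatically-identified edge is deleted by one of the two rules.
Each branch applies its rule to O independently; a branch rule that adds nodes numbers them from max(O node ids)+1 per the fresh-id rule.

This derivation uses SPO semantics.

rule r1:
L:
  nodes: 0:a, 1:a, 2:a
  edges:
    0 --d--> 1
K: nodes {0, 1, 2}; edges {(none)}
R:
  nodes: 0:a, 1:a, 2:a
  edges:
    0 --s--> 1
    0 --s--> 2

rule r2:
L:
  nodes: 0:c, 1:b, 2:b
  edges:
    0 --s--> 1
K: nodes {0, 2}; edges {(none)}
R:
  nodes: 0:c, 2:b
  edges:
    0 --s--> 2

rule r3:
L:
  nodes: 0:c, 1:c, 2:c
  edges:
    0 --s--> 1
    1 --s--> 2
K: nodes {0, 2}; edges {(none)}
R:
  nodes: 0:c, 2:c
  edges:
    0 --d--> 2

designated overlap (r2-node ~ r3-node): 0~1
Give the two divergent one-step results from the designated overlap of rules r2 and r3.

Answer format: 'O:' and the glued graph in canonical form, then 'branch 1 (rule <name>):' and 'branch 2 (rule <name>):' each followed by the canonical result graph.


O:
nodes: 0:c, 1:b, 2:b, 3:c, 4:c
edges: (0,1,s); (0,4,s); (3,0,s)
branch 1 (rule r2):
nodes: 0:c, 2:b, 3:c, 4:c
edges: (0,2,s); (0,4,s); (3,0,s)
branch 2 (rule r3):
nodes: 1:b, 2:b, 3:c, 4:c
edges: (3,4,d)
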